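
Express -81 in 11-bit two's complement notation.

1. Binary of +81:  00001010001
2. Invert bits:     11110101110
3. Add 1:           11110101111

Answer: 11110101111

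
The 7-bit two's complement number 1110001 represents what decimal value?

MSB is 1, so the value is negative. Find the magnitude:
1. Invert bits:  0001110
2. Add 1:        0001111  = 15
3. Apply sign:   -15

Answer: -15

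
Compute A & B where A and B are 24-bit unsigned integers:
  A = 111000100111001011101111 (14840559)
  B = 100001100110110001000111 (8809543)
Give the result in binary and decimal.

Apply & to each column (1 only where both bits are 1):
  111000100111001011101111
& 100001100110110001000111
--------------------------
  100000100110000001000111

Answer: 100000100110000001000111 (8544327)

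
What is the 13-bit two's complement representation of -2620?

1. Binary of +2620:  0101000111100
2. Invert bits:     1010111000011
3. Add 1:           1010111000100

Answer: 1010111000100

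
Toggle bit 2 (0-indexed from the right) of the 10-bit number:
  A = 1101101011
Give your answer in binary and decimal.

Mask = 1 << 2 = 0000000100
Bit 2 of A is 0; XOR with the mask flips it to 1.
  1101101011
^ 0000000100
------------
  1101101111

Answer: 1101101111 (879)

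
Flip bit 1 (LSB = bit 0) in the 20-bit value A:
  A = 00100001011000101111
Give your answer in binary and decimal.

Mask = 1 << 1 = 00000000000000000010
Bit 1 of A is 1; XOR with the mask flips it to 0.
  00100001011000101111
^ 00000000000000000010
----------------------
  00100001011000101101

Answer: 00100001011000101101 (136749)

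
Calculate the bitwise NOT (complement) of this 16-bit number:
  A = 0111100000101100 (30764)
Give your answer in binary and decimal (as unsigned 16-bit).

Flip each bit (0->1, 1->0):
  0111100000101100
  1000011111010011

Answer: 1000011111010011 (34771)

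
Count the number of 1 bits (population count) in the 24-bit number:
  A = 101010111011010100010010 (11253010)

101010111011010100010010
1-bits at positions (from bit 0 = LSB): 1, 4, 8, 10, 12, 13, 15, 16, 17, 19, 21, 23
Count = 12

Answer: 12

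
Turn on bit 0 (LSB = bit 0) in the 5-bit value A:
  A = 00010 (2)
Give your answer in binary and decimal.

Mask = 1 << 0 = 00001
Bit 0 of A is 0, so OR-ing with the mask flips it to 1.
  00010
| 00001
-------
  00011

Answer: 00011 (3)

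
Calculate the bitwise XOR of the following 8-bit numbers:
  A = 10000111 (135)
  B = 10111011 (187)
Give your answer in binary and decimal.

Apply ^ to each column (1 where bits differ):
  10000111
^ 10111011
----------
  00111100

Answer: 00111100 (60)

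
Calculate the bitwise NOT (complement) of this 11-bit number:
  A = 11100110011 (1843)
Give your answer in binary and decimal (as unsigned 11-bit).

Flip each bit (0->1, 1->0):
  11100110011
  00011001100

Answer: 00011001100 (204)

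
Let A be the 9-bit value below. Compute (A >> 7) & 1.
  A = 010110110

Bit 7 is the 8th from the right.
  010110110
   ^
That bit is 1.

Answer: 1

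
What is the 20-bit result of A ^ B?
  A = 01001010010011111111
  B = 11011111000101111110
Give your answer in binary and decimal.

Apply ^ to each column (1 where bits differ):
  01001010010011111111
^ 11011111000101111110
----------------------
  10010101010110000001

Answer: 10010101010110000001 (611713)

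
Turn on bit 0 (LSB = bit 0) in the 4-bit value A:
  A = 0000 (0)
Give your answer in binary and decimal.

Mask = 1 << 0 = 0001
Bit 0 of A is 0, so OR-ing with the mask flips it to 1.
  0000
| 0001
------
  0001

Answer: 0001 (1)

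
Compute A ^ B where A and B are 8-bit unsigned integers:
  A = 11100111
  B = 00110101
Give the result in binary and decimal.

Apply ^ to each column (1 where bits differ):
  11100111
^ 00110101
----------
  11010010

Answer: 11010010 (210)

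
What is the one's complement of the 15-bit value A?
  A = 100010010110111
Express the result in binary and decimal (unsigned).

Flip each bit (0->1, 1->0):
  100010010110111
  011101101001000

Answer: 011101101001000 (15176)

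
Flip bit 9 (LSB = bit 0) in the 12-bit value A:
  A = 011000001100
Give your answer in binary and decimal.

Mask = 1 << 9 = 001000000000
Bit 9 of A is 1; XOR with the mask flips it to 0.
  011000001100
^ 001000000000
--------------
  010000001100

Answer: 010000001100 (1036)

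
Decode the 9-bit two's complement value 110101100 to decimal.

MSB is 1, so the value is negative. Find the magnitude:
1. Invert bits:  001010011
2. Add 1:        001010100  = 84
3. Apply sign:   -84

Answer: -84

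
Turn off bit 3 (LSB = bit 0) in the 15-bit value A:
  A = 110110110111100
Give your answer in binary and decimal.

Mask = ~(1 << 3) = 111111111110111
Bit 3 of A is 1, so AND-ing with the mask clears it to 0.
  110110110111100
& 111111111110111
-----------------
  110110110110100

Answer: 110110110110100 (28084)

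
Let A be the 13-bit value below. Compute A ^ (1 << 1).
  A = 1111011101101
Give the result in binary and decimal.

Mask = 1 << 1 = 0000000000010
Bit 1 of A is 0; XOR with the mask flips it to 1.
  1111011101101
^ 0000000000010
---------------
  1111011101111

Answer: 1111011101111 (7919)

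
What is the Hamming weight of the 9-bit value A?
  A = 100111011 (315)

100111011
1-bits at positions (from bit 0 = LSB): 0, 1, 3, 4, 5, 8
Count = 6

Answer: 6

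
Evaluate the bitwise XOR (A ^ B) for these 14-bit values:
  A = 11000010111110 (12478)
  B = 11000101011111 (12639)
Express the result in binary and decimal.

Apply ^ to each column (1 where bits differ):
  11000010111110
^ 11000101011111
----------------
  00000111100001

Answer: 00000111100001 (481)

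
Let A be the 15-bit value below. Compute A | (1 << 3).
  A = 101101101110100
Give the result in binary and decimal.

Mask = 1 << 3 = 000000000001000
Bit 3 of A is 0, so OR-ing with the mask flips it to 1.
  101101101110100
| 000000000001000
-----------------
  101101101111100

Answer: 101101101111100 (23420)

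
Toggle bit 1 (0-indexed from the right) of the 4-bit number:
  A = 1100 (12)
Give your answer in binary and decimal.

Mask = 1 << 1 = 0010
Bit 1 of A is 0; XOR with the mask flips it to 1.
  1100
^ 0010
------
  1110

Answer: 1110 (14)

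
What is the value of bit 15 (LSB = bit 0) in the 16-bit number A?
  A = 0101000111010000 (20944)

Bit 15 is the 16th from the right.
  0101000111010000
  ^
That bit is 0.

Answer: 0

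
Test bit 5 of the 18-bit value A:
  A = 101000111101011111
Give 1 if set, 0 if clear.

Bit 5 is the 6th from the right.
  101000111101011111
              ^
That bit is 0.

Answer: 0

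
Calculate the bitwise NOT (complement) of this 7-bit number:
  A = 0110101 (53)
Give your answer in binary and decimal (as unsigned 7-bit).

Flip each bit (0->1, 1->0):
  0110101
  1001010

Answer: 1001010 (74)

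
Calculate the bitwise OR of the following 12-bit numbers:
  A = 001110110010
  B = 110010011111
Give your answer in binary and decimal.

Apply | to each column (1 where either bit is 1):
  001110110010
| 110010011111
--------------
  111110111111

Answer: 111110111111 (4031)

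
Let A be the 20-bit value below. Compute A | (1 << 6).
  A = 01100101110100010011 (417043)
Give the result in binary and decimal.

Mask = 1 << 6 = 00000000000001000000
Bit 6 of A is 0, so OR-ing with the mask flips it to 1.
  01100101110100010011
| 00000000000001000000
----------------------
  01100101110101010011

Answer: 01100101110101010011 (417107)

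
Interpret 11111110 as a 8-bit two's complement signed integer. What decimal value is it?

MSB is 1, so the value is negative. Find the magnitude:
1. Invert bits:  00000001
2. Add 1:        00000010  = 2
3. Apply sign:   -2

Answer: -2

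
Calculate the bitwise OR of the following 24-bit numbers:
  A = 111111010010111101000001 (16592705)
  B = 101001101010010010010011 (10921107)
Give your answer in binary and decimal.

Apply | to each column (1 where either bit is 1):
  111111010010111101000001
| 101001101010010010010011
--------------------------
  111111111010111111010011

Answer: 111111111010111111010011 (16756691)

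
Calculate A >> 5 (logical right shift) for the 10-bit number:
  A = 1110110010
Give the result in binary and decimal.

Logical shift right by 5: drop the bottom 5 bit(s), prepend 5 zero(s) on the left.
  1110110010  ->  keep [11101], discard [10010], prepend 00000
= 0000011101

Answer: 0000011101 (29)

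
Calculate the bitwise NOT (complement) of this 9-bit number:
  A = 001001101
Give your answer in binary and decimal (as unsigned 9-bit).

Flip each bit (0->1, 1->0):
  001001101
  110110010

Answer: 110110010 (434)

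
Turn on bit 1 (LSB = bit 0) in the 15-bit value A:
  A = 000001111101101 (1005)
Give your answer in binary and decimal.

Mask = 1 << 1 = 000000000000010
Bit 1 of A is 0, so OR-ing with the mask flips it to 1.
  000001111101101
| 000000000000010
-----------------
  000001111101111

Answer: 000001111101111 (1007)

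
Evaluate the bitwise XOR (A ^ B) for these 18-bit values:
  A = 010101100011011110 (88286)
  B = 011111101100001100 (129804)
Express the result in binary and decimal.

Apply ^ to each column (1 where bits differ):
  010101100011011110
^ 011111101100001100
--------------------
  001010001111010010

Answer: 001010001111010010 (41938)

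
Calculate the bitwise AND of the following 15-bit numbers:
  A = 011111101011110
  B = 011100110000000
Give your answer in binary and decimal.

Apply & to each column (1 only where both bits are 1):
  011111101011110
& 011100110000000
-----------------
  011100100000000

Answer: 011100100000000 (14592)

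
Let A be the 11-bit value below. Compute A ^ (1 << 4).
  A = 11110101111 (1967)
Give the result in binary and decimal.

Mask = 1 << 4 = 00000010000
Bit 4 of A is 0; XOR with the mask flips it to 1.
  11110101111
^ 00000010000
-------------
  11110111111

Answer: 11110111111 (1983)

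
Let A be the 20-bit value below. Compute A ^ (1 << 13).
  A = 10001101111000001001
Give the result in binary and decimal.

Mask = 1 << 13 = 00000010000000000000
Bit 13 of A is 0; XOR with the mask flips it to 1.
  10001101111000001001
^ 00000010000000000000
----------------------
  10001111111000001001

Answer: 10001111111000001001 (589321)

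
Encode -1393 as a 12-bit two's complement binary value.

1. Binary of +1393:  010101110001
2. Invert bits:     101010001110
3. Add 1:           101010001111

Answer: 101010001111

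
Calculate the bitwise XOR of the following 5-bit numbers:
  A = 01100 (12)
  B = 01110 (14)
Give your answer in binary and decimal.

Apply ^ to each column (1 where bits differ):
  01100
^ 01110
-------
  00010

Answer: 00010 (2)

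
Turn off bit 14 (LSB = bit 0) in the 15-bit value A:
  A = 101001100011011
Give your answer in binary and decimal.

Mask = ~(1 << 14) = 011111111111111
Bit 14 of A is 1, so AND-ing with the mask clears it to 0.
  101001100011011
& 011111111111111
-----------------
  001001100011011

Answer: 001001100011011 (4891)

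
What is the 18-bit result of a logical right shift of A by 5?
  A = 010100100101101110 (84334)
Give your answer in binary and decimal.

Logical shift right by 5: drop the bottom 5 bit(s), prepend 5 zero(s) on the left.
  010100100101101110  ->  keep [0101001001011], discard [01110], prepend 00000
= 000000101001001011

Answer: 000000101001001011 (2635)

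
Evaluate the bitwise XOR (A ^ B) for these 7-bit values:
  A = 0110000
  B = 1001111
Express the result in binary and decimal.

Apply ^ to each column (1 where bits differ):
  0110000
^ 1001111
---------
  1111111

Answer: 1111111 (127)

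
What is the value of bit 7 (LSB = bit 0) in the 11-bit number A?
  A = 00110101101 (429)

Bit 7 is the 8th from the right.
  00110101101
     ^
That bit is 1.

Answer: 1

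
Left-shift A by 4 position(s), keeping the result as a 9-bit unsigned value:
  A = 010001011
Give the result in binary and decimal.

Shift left by 4: drop the top 4 bit(s), append 4 zero(s) on the right.
  010001011  ->  discard [0100], keep [01011], append 0000
= 010110000

Answer: 010110000 (176)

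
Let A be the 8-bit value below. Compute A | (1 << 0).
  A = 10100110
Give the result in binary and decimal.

Mask = 1 << 0 = 00000001
Bit 0 of A is 0, so OR-ing with the mask flips it to 1.
  10100110
| 00000001
----------
  10100111

Answer: 10100111 (167)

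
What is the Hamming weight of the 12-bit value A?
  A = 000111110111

000111110111
1-bits at positions (from bit 0 = LSB): 0, 1, 2, 4, 5, 6, 7, 8
Count = 8

Answer: 8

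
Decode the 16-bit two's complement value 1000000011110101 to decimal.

MSB is 1, so the value is negative. Find the magnitude:
1. Invert bits:  0111111100001010
2. Add 1:        0111111100001011  = 32523
3. Apply sign:   -32523

Answer: -32523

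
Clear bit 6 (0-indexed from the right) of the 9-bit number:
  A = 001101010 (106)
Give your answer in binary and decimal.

Mask = ~(1 << 6) = 110111111
Bit 6 of A is 1, so AND-ing with the mask clears it to 0.
  001101010
& 110111111
-----------
  000101010

Answer: 000101010 (42)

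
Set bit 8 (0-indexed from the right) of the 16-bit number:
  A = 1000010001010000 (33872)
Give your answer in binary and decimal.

Mask = 1 << 8 = 0000000100000000
Bit 8 of A is 0, so OR-ing with the mask flips it to 1.
  1000010001010000
| 0000000100000000
------------------
  1000010101010000

Answer: 1000010101010000 (34128)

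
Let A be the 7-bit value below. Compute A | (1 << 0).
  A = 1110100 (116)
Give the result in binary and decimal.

Mask = 1 << 0 = 0000001
Bit 0 of A is 0, so OR-ing with the mask flips it to 1.
  1110100
| 0000001
---------
  1110101

Answer: 1110101 (117)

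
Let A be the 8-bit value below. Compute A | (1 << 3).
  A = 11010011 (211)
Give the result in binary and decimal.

Mask = 1 << 3 = 00001000
Bit 3 of A is 0, so OR-ing with the mask flips it to 1.
  11010011
| 00001000
----------
  11011011

Answer: 11011011 (219)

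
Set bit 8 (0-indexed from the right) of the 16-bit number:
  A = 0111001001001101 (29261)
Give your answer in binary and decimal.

Mask = 1 << 8 = 0000000100000000
Bit 8 of A is 0, so OR-ing with the mask flips it to 1.
  0111001001001101
| 0000000100000000
------------------
  0111001101001101

Answer: 0111001101001101 (29517)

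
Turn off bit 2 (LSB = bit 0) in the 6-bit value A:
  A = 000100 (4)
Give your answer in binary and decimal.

Mask = ~(1 << 2) = 111011
Bit 2 of A is 1, so AND-ing with the mask clears it to 0.
  000100
& 111011
--------
  000000

Answer: 000000 (0)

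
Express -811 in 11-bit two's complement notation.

1. Binary of +811:  01100101011
2. Invert bits:     10011010100
3. Add 1:           10011010101

Answer: 10011010101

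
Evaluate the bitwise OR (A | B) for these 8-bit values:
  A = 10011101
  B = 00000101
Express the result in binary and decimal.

Apply | to each column (1 where either bit is 1):
  10011101
| 00000101
----------
  10011101

Answer: 10011101 (157)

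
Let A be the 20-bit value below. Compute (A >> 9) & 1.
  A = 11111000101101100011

Bit 9 is the 10th from the right.
  11111000101101100011
            ^
That bit is 1.

Answer: 1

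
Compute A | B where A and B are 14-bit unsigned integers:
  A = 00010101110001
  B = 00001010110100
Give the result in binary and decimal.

Apply | to each column (1 where either bit is 1):
  00010101110001
| 00001010110100
----------------
  00011111110101

Answer: 00011111110101 (2037)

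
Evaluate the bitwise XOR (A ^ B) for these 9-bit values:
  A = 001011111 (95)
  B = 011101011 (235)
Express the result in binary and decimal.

Apply ^ to each column (1 where bits differ):
  001011111
^ 011101011
-----------
  010110100

Answer: 010110100 (180)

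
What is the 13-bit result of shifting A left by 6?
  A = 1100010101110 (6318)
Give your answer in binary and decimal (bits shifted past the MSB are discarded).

Shift left by 6: drop the top 6 bit(s), append 6 zero(s) on the right.
  1100010101110  ->  discard [110001], keep [0101110], append 000000
= 0101110000000

Answer: 0101110000000 (2944)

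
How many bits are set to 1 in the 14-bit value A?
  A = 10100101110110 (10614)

10100101110110
1-bits at positions (from bit 0 = LSB): 1, 2, 4, 5, 6, 8, 11, 13
Count = 8

Answer: 8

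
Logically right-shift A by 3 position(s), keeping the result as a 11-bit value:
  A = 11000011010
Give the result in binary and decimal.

Logical shift right by 3: drop the bottom 3 bit(s), prepend 3 zero(s) on the left.
  11000011010  ->  keep [11000011], discard [010], prepend 000
= 00011000011

Answer: 00011000011 (195)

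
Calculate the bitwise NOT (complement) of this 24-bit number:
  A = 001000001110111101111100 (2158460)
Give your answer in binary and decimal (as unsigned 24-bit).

Flip each bit (0->1, 1->0):
  001000001110111101111100
  110111110001000010000011

Answer: 110111110001000010000011 (14618755)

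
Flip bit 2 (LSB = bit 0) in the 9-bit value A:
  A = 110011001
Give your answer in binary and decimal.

Mask = 1 << 2 = 000000100
Bit 2 of A is 0; XOR with the mask flips it to 1.
  110011001
^ 000000100
-----------
  110011101

Answer: 110011101 (413)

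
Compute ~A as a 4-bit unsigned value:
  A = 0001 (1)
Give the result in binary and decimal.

Flip each bit (0->1, 1->0):
  0001
  1110

Answer: 1110 (14)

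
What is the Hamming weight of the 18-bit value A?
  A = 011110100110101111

011110100110101111
1-bits at positions (from bit 0 = LSB): 0, 1, 2, 3, 5, 7, 8, 11, 13, 14, 15, 16
Count = 12

Answer: 12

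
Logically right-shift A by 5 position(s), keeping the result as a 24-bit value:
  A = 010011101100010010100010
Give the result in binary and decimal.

Logical shift right by 5: drop the bottom 5 bit(s), prepend 5 zero(s) on the left.
  010011101100010010100010  ->  keep [0100111011000100101], discard [00010], prepend 00000
= 000000100111011000100101

Answer: 000000100111011000100101 (161317)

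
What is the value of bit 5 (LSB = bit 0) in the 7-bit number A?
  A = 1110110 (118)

Bit 5 is the 6th from the right.
  1110110
   ^
That bit is 1.

Answer: 1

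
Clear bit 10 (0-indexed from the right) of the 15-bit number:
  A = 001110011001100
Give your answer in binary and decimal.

Mask = ~(1 << 10) = 111101111111111
Bit 10 of A is 1, so AND-ing with the mask clears it to 0.
  001110011001100
& 111101111111111
-----------------
  001100011001100

Answer: 001100011001100 (6348)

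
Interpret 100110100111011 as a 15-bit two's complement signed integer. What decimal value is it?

MSB is 1, so the value is negative. Find the magnitude:
1. Invert bits:  011001011000100
2. Add 1:        011001011000101  = 12997
3. Apply sign:   -12997

Answer: -12997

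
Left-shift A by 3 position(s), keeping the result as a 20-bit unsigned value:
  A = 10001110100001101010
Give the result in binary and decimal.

Shift left by 3: drop the top 3 bit(s), append 3 zero(s) on the right.
  10001110100001101010  ->  discard [100], keep [01110100001101010], append 000
= 01110100001101010000

Answer: 01110100001101010000 (475984)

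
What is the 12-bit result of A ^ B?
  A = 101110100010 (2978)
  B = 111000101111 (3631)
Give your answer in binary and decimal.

Apply ^ to each column (1 where bits differ):
  101110100010
^ 111000101111
--------------
  010110001101

Answer: 010110001101 (1421)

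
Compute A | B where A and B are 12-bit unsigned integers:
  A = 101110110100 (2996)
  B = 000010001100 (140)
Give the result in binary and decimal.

Apply | to each column (1 where either bit is 1):
  101110110100
| 000010001100
--------------
  101110111100

Answer: 101110111100 (3004)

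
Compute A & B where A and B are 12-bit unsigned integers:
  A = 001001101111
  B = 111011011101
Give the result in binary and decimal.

Apply & to each column (1 only where both bits are 1):
  001001101111
& 111011011101
--------------
  001001001101

Answer: 001001001101 (589)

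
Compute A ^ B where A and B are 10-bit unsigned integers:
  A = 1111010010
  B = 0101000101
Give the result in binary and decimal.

Apply ^ to each column (1 where bits differ):
  1111010010
^ 0101000101
------------
  1010010111

Answer: 1010010111 (663)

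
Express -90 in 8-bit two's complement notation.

1. Binary of +90:  01011010
2. Invert bits:     10100101
3. Add 1:           10100110

Answer: 10100110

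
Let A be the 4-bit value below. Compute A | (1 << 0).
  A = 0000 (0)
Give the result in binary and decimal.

Mask = 1 << 0 = 0001
Bit 0 of A is 0, so OR-ing with the mask flips it to 1.
  0000
| 0001
------
  0001

Answer: 0001 (1)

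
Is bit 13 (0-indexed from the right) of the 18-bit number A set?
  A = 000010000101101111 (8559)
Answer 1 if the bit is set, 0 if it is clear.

Bit 13 is the 14th from the right.
  000010000101101111
      ^
That bit is 1.

Answer: 1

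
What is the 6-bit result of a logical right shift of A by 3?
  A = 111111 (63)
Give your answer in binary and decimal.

Logical shift right by 3: drop the bottom 3 bit(s), prepend 3 zero(s) on the left.
  111111  ->  keep [111], discard [111], prepend 000
= 000111

Answer: 000111 (7)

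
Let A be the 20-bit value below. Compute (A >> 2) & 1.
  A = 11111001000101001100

Bit 2 is the 3rd from the right.
  11111001000101001100
                   ^
That bit is 1.

Answer: 1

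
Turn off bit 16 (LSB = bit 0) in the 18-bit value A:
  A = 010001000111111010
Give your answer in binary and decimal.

Mask = ~(1 << 16) = 101111111111111111
Bit 16 of A is 1, so AND-ing with the mask clears it to 0.
  010001000111111010
& 101111111111111111
--------------------
  000001000111111010

Answer: 000001000111111010 (4602)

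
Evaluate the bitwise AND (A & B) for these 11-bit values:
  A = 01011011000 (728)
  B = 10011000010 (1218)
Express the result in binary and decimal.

Apply & to each column (1 only where both bits are 1):
  01011011000
& 10011000010
-------------
  00011000000

Answer: 00011000000 (192)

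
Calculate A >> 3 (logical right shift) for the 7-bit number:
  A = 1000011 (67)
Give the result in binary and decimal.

Logical shift right by 3: drop the bottom 3 bit(s), prepend 3 zero(s) on the left.
  1000011  ->  keep [1000], discard [011], prepend 000
= 0001000

Answer: 0001000 (8)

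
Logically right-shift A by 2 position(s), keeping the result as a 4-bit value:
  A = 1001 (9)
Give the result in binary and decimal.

Logical shift right by 2: drop the bottom 2 bit(s), prepend 2 zero(s) on the left.
  1001  ->  keep [10], discard [01], prepend 00
= 0010

Answer: 0010 (2)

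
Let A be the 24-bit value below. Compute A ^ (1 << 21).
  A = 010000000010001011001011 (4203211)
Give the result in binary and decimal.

Mask = 1 << 21 = 001000000000000000000000
Bit 21 of A is 0; XOR with the mask flips it to 1.
  010000000010001011001011
^ 001000000000000000000000
--------------------------
  011000000010001011001011

Answer: 011000000010001011001011 (6300363)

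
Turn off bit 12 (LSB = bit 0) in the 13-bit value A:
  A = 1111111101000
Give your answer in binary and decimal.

Mask = ~(1 << 12) = 0111111111111
Bit 12 of A is 1, so AND-ing with the mask clears it to 0.
  1111111101000
& 0111111111111
---------------
  0111111101000

Answer: 0111111101000 (4072)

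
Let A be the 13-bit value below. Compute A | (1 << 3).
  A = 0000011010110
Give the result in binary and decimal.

Mask = 1 << 3 = 0000000001000
Bit 3 of A is 0, so OR-ing with the mask flips it to 1.
  0000011010110
| 0000000001000
---------------
  0000011011110

Answer: 0000011011110 (222)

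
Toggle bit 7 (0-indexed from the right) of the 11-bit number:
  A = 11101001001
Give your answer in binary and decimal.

Mask = 1 << 7 = 00010000000
Bit 7 of A is 0; XOR with the mask flips it to 1.
  11101001001
^ 00010000000
-------------
  11111001001

Answer: 11111001001 (1993)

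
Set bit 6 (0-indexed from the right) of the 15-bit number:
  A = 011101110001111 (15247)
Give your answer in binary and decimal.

Mask = 1 << 6 = 000000001000000
Bit 6 of A is 0, so OR-ing with the mask flips it to 1.
  011101110001111
| 000000001000000
-----------------
  011101111001111

Answer: 011101111001111 (15311)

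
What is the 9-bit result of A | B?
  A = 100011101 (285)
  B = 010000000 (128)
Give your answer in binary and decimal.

Apply | to each column (1 where either bit is 1):
  100011101
| 010000000
-----------
  110011101

Answer: 110011101 (413)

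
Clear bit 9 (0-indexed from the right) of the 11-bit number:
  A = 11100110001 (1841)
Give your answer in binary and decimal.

Mask = ~(1 << 9) = 10111111111
Bit 9 of A is 1, so AND-ing with the mask clears it to 0.
  11100110001
& 10111111111
-------------
  10100110001

Answer: 10100110001 (1329)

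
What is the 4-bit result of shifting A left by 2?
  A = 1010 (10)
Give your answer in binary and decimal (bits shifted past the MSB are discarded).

Shift left by 2: drop the top 2 bit(s), append 2 zero(s) on the right.
  1010  ->  discard [10], keep [10], append 00
= 1000

Answer: 1000 (8)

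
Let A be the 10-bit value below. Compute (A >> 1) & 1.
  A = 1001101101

Bit 1 is the 2nd from the right.
  1001101101
          ^
That bit is 0.

Answer: 0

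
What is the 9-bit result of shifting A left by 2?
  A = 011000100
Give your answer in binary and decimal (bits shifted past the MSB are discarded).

Shift left by 2: drop the top 2 bit(s), append 2 zero(s) on the right.
  011000100  ->  discard [01], keep [1000100], append 00
= 100010000

Answer: 100010000 (272)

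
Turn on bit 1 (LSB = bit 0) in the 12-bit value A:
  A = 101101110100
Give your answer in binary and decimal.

Mask = 1 << 1 = 000000000010
Bit 1 of A is 0, so OR-ing with the mask flips it to 1.
  101101110100
| 000000000010
--------------
  101101110110

Answer: 101101110110 (2934)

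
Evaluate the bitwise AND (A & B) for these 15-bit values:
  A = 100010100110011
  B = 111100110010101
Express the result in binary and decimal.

Apply & to each column (1 only where both bits are 1):
  100010100110011
& 111100110010101
-----------------
  100000100010001

Answer: 100000100010001 (16657)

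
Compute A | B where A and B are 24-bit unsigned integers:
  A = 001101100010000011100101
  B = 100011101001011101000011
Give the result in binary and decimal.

Apply | to each column (1 where either bit is 1):
  001101100010000011100101
| 100011101001011101000011
--------------------------
  101111101011011111100111

Answer: 101111101011011111100111 (12498919)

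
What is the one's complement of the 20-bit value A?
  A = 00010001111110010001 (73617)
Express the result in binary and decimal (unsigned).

Flip each bit (0->1, 1->0):
  00010001111110010001
  11101110000001101110

Answer: 11101110000001101110 (974958)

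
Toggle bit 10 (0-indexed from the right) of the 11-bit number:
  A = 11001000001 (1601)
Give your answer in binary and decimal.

Mask = 1 << 10 = 10000000000
Bit 10 of A is 1; XOR with the mask flips it to 0.
  11001000001
^ 10000000000
-------------
  01001000001

Answer: 01001000001 (577)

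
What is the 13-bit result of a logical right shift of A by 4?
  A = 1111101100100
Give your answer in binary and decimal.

Logical shift right by 4: drop the bottom 4 bit(s), prepend 4 zero(s) on the left.
  1111101100100  ->  keep [111110110], discard [0100], prepend 0000
= 0000111110110

Answer: 0000111110110 (502)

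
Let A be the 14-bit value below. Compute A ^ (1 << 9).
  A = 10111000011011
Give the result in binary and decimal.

Mask = 1 << 9 = 00001000000000
Bit 9 of A is 1; XOR with the mask flips it to 0.
  10111000011011
^ 00001000000000
----------------
  10110000011011

Answer: 10110000011011 (11291)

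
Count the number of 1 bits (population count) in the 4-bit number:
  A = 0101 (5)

0101
1-bits at positions (from bit 0 = LSB): 0, 2
Count = 2

Answer: 2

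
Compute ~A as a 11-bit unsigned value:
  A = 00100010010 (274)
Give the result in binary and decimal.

Flip each bit (0->1, 1->0):
  00100010010
  11011101101

Answer: 11011101101 (1773)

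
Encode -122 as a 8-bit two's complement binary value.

1. Binary of +122:  01111010
2. Invert bits:     10000101
3. Add 1:           10000110

Answer: 10000110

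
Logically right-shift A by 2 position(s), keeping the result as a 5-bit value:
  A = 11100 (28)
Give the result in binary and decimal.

Logical shift right by 2: drop the bottom 2 bit(s), prepend 2 zero(s) on the left.
  11100  ->  keep [111], discard [00], prepend 00
= 00111

Answer: 00111 (7)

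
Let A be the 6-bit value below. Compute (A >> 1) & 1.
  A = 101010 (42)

Bit 1 is the 2nd from the right.
  101010
      ^
That bit is 1.

Answer: 1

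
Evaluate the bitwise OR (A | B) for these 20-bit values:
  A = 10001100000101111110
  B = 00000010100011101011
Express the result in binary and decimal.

Apply | to each column (1 where either bit is 1):
  10001100000101111110
| 00000010100011101011
----------------------
  10001110100111111111

Answer: 10001110100111111111 (584191)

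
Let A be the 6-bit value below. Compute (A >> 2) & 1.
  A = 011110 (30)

Bit 2 is the 3rd from the right.
  011110
     ^
That bit is 1.

Answer: 1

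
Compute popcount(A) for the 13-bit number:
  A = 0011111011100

0011111011100
1-bits at positions (from bit 0 = LSB): 2, 3, 4, 6, 7, 8, 9, 10
Count = 8

Answer: 8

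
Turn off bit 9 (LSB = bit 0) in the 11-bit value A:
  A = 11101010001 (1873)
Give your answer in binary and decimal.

Mask = ~(1 << 9) = 10111111111
Bit 9 of A is 1, so AND-ing with the mask clears it to 0.
  11101010001
& 10111111111
-------------
  10101010001

Answer: 10101010001 (1361)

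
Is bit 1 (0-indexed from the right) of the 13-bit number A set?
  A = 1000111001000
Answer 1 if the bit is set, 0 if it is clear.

Bit 1 is the 2nd from the right.
  1000111001000
             ^
That bit is 0.

Answer: 0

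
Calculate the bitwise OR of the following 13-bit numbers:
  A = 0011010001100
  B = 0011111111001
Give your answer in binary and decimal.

Apply | to each column (1 where either bit is 1):
  0011010001100
| 0011111111001
---------------
  0011111111101

Answer: 0011111111101 (2045)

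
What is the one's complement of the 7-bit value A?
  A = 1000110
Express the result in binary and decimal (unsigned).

Flip each bit (0->1, 1->0):
  1000110
  0111001

Answer: 0111001 (57)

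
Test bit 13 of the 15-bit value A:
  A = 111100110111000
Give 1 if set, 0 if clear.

Bit 13 is the 14th from the right.
  111100110111000
   ^
That bit is 1.

Answer: 1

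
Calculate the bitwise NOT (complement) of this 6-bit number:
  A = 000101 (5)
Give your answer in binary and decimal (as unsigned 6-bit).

Flip each bit (0->1, 1->0):
  000101
  111010

Answer: 111010 (58)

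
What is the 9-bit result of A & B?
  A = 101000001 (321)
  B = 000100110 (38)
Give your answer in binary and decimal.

Apply & to each column (1 only where both bits are 1):
  101000001
& 000100110
-----------
  000000000

Answer: 000000000 (0)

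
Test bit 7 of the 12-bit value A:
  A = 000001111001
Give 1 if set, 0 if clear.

Bit 7 is the 8th from the right.
  000001111001
      ^
That bit is 0.

Answer: 0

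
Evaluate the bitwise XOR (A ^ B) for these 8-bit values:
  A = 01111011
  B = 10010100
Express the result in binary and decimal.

Apply ^ to each column (1 where bits differ):
  01111011
^ 10010100
----------
  11101111

Answer: 11101111 (239)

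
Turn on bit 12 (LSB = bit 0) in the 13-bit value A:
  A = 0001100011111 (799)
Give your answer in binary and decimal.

Mask = 1 << 12 = 1000000000000
Bit 12 of A is 0, so OR-ing with the mask flips it to 1.
  0001100011111
| 1000000000000
---------------
  1001100011111

Answer: 1001100011111 (4895)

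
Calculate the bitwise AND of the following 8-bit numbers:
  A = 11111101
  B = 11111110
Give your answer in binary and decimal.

Apply & to each column (1 only where both bits are 1):
  11111101
& 11111110
----------
  11111100

Answer: 11111100 (252)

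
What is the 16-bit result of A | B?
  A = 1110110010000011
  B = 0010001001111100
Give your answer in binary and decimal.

Apply | to each column (1 where either bit is 1):
  1110110010000011
| 0010001001111100
------------------
  1110111011111111

Answer: 1110111011111111 (61183)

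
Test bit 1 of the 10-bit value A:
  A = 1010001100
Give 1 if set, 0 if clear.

Bit 1 is the 2nd from the right.
  1010001100
          ^
That bit is 0.

Answer: 0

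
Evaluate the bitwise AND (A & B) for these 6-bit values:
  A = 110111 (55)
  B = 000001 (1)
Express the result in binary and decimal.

Apply & to each column (1 only where both bits are 1):
  110111
& 000001
--------
  000001

Answer: 000001 (1)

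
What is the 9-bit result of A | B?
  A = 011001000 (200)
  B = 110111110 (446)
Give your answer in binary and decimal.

Apply | to each column (1 where either bit is 1):
  011001000
| 110111110
-----------
  111111110

Answer: 111111110 (510)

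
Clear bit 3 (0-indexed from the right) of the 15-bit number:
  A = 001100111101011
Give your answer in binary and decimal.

Mask = ~(1 << 3) = 111111111110111
Bit 3 of A is 1, so AND-ing with the mask clears it to 0.
  001100111101011
& 111111111110111
-----------------
  001100111100011

Answer: 001100111100011 (6627)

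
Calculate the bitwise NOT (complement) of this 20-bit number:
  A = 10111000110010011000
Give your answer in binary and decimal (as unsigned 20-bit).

Flip each bit (0->1, 1->0):
  10111000110010011000
  01000111001101100111

Answer: 01000111001101100111 (291687)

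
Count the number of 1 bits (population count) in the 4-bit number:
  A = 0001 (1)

0001
1-bits at positions (from bit 0 = LSB): 0
Count = 1

Answer: 1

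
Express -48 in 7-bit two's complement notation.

1. Binary of +48:  0110000
2. Invert bits:     1001111
3. Add 1:           1010000

Answer: 1010000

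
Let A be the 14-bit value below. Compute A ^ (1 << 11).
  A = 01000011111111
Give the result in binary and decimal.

Mask = 1 << 11 = 00100000000000
Bit 11 of A is 0; XOR with the mask flips it to 1.
  01000011111111
^ 00100000000000
----------------
  01100011111111

Answer: 01100011111111 (6399)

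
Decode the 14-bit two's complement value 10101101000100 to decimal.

MSB is 1, so the value is negative. Find the magnitude:
1. Invert bits:  01010010111011
2. Add 1:        01010010111100  = 5308
3. Apply sign:   -5308

Answer: -5308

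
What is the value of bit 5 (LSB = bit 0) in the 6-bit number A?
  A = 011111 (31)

Bit 5 is the 6th from the right.
  011111
  ^
That bit is 0.

Answer: 0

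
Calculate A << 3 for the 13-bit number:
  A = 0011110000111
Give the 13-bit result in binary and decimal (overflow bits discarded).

Shift left by 3: drop the top 3 bit(s), append 3 zero(s) on the right.
  0011110000111  ->  discard [001], keep [1110000111], append 000
= 1110000111000

Answer: 1110000111000 (7224)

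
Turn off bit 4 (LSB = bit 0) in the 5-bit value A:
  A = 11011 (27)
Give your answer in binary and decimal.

Mask = ~(1 << 4) = 01111
Bit 4 of A is 1, so AND-ing with the mask clears it to 0.
  11011
& 01111
-------
  01011

Answer: 01011 (11)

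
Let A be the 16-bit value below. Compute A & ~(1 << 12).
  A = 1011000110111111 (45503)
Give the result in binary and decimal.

Mask = ~(1 << 12) = 1110111111111111
Bit 12 of A is 1, so AND-ing with the mask clears it to 0.
  1011000110111111
& 1110111111111111
------------------
  1010000110111111

Answer: 1010000110111111 (41407)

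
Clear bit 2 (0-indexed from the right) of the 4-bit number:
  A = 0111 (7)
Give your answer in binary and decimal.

Mask = ~(1 << 2) = 1011
Bit 2 of A is 1, so AND-ing with the mask clears it to 0.
  0111
& 1011
------
  0011

Answer: 0011 (3)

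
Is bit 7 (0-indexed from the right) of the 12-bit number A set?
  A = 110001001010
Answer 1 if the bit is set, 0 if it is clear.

Bit 7 is the 8th from the right.
  110001001010
      ^
That bit is 0.

Answer: 0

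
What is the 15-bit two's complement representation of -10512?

1. Binary of +10512:  010100100010000
2. Invert bits:     101011011101111
3. Add 1:           101011011110000

Answer: 101011011110000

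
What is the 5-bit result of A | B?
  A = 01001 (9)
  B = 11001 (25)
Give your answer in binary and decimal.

Apply | to each column (1 where either bit is 1):
  01001
| 11001
-------
  11001

Answer: 11001 (25)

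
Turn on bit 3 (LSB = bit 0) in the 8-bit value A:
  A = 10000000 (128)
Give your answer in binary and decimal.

Mask = 1 << 3 = 00001000
Bit 3 of A is 0, so OR-ing with the mask flips it to 1.
  10000000
| 00001000
----------
  10001000

Answer: 10001000 (136)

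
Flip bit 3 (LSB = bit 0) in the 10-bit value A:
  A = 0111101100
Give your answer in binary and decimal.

Mask = 1 << 3 = 0000001000
Bit 3 of A is 1; XOR with the mask flips it to 0.
  0111101100
^ 0000001000
------------
  0111100100

Answer: 0111100100 (484)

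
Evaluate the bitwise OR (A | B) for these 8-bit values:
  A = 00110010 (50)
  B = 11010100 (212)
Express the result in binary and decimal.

Apply | to each column (1 where either bit is 1):
  00110010
| 11010100
----------
  11110110

Answer: 11110110 (246)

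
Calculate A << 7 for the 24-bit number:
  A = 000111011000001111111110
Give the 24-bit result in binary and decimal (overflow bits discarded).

Shift left by 7: drop the top 7 bit(s), append 7 zero(s) on the right.
  000111011000001111111110  ->  discard [0001110], keep [11000001111111110], append 0000000
= 110000011111111100000000

Answer: 110000011111111100000000 (12713728)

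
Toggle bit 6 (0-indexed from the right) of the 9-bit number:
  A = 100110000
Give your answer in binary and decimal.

Mask = 1 << 6 = 001000000
Bit 6 of A is 0; XOR with the mask flips it to 1.
  100110000
^ 001000000
-----------
  101110000

Answer: 101110000 (368)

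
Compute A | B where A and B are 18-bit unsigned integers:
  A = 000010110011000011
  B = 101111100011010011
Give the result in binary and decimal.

Apply | to each column (1 where either bit is 1):
  000010110011000011
| 101111100011010011
--------------------
  101111110011010011

Answer: 101111110011010011 (195795)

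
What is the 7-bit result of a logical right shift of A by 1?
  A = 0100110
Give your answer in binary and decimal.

Logical shift right by 1: drop the bottom 1 bit(s), prepend 1 zero(s) on the left.
  0100110  ->  keep [010011], discard [0], prepend 0
= 0010011

Answer: 0010011 (19)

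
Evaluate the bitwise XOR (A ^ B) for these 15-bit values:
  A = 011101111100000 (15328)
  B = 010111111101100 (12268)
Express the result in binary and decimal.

Apply ^ to each column (1 where bits differ):
  011101111100000
^ 010111111101100
-----------------
  001010000001100

Answer: 001010000001100 (5132)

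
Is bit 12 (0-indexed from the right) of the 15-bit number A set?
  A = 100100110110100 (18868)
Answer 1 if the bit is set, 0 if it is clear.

Bit 12 is the 13th from the right.
  100100110110100
    ^
That bit is 0.

Answer: 0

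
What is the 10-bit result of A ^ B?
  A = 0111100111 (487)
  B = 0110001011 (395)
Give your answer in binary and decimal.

Apply ^ to each column (1 where bits differ):
  0111100111
^ 0110001011
------------
  0001101100

Answer: 0001101100 (108)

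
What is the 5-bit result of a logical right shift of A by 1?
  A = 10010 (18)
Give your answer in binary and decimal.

Logical shift right by 1: drop the bottom 1 bit(s), prepend 1 zero(s) on the left.
  10010  ->  keep [1001], discard [0], prepend 0
= 01001

Answer: 01001 (9)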